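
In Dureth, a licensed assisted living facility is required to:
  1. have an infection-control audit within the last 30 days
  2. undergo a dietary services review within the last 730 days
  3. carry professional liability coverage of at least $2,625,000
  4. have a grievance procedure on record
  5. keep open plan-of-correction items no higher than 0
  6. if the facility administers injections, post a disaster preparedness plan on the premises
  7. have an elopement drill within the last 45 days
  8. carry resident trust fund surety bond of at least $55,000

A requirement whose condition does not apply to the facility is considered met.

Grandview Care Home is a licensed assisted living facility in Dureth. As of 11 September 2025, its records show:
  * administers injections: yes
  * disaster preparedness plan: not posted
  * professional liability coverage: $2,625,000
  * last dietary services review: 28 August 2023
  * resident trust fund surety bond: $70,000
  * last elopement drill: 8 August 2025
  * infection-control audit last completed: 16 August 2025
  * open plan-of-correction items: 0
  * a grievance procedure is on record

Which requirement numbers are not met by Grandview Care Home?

2, 6

1. infection-control audit 26 days ago vs limit 30 → met
2. dietary services review 745 days ago vs limit 730 → not met
3. professional liability coverage $2,625,000 ≥ $2,625,000 → met
4. grievance procedure present → met
5. open plan-of-correction items 0 ≤ 0 → met
6. condition 'administers injections' holds; disaster preparedness plan absent → not met
7. elopement drill 34 days ago vs limit 45 → met
8. resident trust fund surety bond $70,000 ≥ $55,000 → met
Not met: 2, 6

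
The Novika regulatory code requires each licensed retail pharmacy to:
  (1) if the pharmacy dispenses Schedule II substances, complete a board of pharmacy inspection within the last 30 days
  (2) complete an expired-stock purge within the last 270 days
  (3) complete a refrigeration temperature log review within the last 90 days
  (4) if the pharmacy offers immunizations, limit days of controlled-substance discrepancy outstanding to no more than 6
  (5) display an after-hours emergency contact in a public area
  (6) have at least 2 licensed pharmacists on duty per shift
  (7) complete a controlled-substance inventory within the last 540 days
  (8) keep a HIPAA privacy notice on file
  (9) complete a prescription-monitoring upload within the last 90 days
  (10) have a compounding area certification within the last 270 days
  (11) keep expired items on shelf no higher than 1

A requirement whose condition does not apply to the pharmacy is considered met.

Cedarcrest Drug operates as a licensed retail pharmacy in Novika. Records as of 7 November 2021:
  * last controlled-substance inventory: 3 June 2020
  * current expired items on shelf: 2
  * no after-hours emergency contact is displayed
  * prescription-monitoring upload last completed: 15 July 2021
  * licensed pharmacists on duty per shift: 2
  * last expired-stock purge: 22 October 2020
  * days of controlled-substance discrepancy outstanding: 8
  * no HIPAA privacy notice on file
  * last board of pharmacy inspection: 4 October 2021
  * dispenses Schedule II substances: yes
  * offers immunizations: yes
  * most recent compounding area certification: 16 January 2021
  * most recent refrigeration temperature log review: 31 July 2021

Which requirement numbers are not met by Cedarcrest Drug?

1, 2, 3, 4, 5, 8, 9, 10, 11

1. condition 'dispenses Schedule II substances' holds; board of pharmacy inspection 34 days ago vs limit 30 → not met
2. expired-stock purge 381 days ago vs limit 270 → not met
3. refrigeration temperature log review 99 days ago vs limit 90 → not met
4. condition 'offers immunizations' holds; days of controlled-substance discrepancy outstanding 8 > 6 → not met
5. after-hours emergency contact absent → not met
6. licensed pharmacists on duty per shift 2 ≥ 2 → met
7. controlled-substance inventory 522 days ago vs limit 540 → met
8. HIPAA privacy notice absent → not met
9. prescription-monitoring upload 115 days ago vs limit 90 → not met
10. compounding area certification 295 days ago vs limit 270 → not met
11. expired items on shelf 2 > 1 → not met
Not met: 1, 2, 3, 4, 5, 8, 9, 10, 11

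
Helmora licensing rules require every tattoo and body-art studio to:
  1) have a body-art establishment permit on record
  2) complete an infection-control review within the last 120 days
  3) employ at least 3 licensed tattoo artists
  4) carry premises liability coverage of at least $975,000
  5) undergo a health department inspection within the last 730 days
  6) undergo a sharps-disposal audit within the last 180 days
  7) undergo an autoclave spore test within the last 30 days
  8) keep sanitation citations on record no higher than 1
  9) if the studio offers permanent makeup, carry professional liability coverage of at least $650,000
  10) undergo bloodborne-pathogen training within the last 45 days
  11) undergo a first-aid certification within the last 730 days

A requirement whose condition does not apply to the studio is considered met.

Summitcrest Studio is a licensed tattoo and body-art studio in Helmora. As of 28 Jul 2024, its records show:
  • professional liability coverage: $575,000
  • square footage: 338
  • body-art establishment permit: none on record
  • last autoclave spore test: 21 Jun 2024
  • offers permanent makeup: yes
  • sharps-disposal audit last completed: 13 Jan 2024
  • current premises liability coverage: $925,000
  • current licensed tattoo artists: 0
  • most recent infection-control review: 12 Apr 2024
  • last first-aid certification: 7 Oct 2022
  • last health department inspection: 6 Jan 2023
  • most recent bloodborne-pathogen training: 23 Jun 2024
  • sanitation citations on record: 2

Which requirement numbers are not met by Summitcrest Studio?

1. body-art establishment permit absent → not met
2. infection-control review 107 days ago vs limit 120 → met
3. licensed tattoo artists 0 < 3 → not met
4. premises liability coverage $925,000 < $975,000 → not met
5. health department inspection 569 days ago vs limit 730 → met
6. sharps-disposal audit 197 days ago vs limit 180 → not met
7. autoclave spore test 37 days ago vs limit 30 → not met
8. sanitation citations on record 2 > 1 → not met
9. condition 'offers permanent makeup' holds; professional liability coverage $575,000 < $650,000 → not met
10. bloodborne-pathogen training 35 days ago vs limit 45 → met
11. first-aid certification 660 days ago vs limit 730 → met
Not met: 1, 3, 4, 6, 7, 8, 9

1, 3, 4, 6, 7, 8, 9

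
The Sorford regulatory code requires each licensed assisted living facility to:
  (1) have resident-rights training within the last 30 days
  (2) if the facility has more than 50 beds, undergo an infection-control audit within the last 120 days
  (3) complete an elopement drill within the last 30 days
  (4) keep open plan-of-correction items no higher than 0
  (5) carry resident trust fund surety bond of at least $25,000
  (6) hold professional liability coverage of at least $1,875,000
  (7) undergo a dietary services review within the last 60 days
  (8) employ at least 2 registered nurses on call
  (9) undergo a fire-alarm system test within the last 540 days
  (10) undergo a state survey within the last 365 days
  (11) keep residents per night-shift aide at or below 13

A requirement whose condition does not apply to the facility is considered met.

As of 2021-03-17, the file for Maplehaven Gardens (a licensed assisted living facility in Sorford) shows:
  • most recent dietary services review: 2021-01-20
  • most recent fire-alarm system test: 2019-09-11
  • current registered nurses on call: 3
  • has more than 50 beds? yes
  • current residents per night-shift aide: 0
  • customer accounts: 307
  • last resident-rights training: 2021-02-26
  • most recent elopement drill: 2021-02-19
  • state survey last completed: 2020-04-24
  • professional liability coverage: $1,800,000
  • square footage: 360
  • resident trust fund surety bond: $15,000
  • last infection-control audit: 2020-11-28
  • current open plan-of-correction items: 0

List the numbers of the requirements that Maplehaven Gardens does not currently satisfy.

5, 6, 9

1. resident-rights training 19 days ago vs limit 30 → met
2. condition 'has more than 50 beds' holds; infection-control audit 109 days ago vs limit 120 → met
3. elopement drill 26 days ago vs limit 30 → met
4. open plan-of-correction items 0 ≤ 0 → met
5. resident trust fund surety bond $15,000 < $25,000 → not met
6. professional liability coverage $1,800,000 < $1,875,000 → not met
7. dietary services review 56 days ago vs limit 60 → met
8. registered nurses on call 3 ≥ 2 → met
9. fire-alarm system test 553 days ago vs limit 540 → not met
10. state survey 327 days ago vs limit 365 → met
11. residents per night-shift aide 0 ≤ 13 → met
Not met: 5, 6, 9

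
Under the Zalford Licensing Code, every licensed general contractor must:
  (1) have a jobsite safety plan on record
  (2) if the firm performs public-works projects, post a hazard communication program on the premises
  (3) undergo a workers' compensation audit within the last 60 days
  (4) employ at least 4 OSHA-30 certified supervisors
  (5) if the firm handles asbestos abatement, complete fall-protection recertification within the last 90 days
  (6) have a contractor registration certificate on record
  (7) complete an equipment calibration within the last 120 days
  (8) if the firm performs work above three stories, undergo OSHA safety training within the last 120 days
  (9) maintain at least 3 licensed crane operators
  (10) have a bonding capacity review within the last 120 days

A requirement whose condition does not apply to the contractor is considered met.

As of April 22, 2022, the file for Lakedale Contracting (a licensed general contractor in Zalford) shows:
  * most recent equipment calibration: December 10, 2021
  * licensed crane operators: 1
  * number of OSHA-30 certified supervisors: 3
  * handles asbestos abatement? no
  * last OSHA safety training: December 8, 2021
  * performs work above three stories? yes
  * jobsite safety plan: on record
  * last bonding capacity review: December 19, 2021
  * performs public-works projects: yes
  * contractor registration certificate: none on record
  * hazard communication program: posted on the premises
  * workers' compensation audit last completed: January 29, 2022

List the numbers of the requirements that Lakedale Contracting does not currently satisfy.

1. jobsite safety plan present → met
2. condition 'performs public-works projects' holds; hazard communication program present → met
3. workers' compensation audit 83 days ago vs limit 60 → not met
4. OSHA-30 certified supervisors 3 < 4 → not met
5. condition 'handles asbestos abatement' does not hold → requirement n/a → met
6. contractor registration certificate absent → not met
7. equipment calibration 133 days ago vs limit 120 → not met
8. condition 'performs work above three stories' holds; OSHA safety training 135 days ago vs limit 120 → not met
9. licensed crane operators 1 < 3 → not met
10. bonding capacity review 124 days ago vs limit 120 → not met
Not met: 3, 4, 6, 7, 8, 9, 10

3, 4, 6, 7, 8, 9, 10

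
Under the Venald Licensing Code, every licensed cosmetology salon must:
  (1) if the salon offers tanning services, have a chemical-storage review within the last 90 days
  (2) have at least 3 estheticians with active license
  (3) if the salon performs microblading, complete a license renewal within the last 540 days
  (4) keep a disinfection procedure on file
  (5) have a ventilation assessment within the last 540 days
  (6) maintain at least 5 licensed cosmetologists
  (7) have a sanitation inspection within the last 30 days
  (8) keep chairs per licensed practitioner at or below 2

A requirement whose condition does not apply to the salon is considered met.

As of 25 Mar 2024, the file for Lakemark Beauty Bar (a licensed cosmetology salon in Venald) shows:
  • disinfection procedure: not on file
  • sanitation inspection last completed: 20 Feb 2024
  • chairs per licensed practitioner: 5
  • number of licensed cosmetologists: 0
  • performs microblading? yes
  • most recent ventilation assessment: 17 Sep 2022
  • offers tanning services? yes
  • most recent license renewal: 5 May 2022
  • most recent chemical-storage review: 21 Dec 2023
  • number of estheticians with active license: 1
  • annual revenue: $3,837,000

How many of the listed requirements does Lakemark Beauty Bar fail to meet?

8

1. condition 'offers tanning services' holds; chemical-storage review 95 days ago vs limit 90 → not met
2. estheticians with active license 1 < 3 → not met
3. condition 'performs microblading' holds; license renewal 690 days ago vs limit 540 → not met
4. disinfection procedure absent → not met
5. ventilation assessment 555 days ago vs limit 540 → not met
6. licensed cosmetologists 0 < 5 → not met
7. sanitation inspection 34 days ago vs limit 30 → not met
8. chairs per licensed practitioner 5 > 2 → not met
Not met: 8 of 8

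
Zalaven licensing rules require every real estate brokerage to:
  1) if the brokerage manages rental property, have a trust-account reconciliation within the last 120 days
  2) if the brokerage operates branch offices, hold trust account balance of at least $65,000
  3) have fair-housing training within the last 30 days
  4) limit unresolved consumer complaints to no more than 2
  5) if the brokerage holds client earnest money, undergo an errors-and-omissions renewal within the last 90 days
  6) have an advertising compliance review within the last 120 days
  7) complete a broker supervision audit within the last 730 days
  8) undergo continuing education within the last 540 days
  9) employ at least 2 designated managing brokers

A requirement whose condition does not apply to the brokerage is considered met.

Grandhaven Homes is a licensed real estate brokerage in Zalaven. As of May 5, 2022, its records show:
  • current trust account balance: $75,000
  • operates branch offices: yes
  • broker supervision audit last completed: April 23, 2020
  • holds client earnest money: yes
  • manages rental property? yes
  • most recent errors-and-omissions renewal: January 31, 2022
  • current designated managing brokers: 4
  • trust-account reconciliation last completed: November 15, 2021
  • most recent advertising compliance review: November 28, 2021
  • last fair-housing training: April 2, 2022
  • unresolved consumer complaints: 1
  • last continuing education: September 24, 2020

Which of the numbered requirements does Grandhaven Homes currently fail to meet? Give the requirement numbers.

1. condition 'manages rental property' holds; trust-account reconciliation 171 days ago vs limit 120 → not met
2. condition 'operates branch offices' holds; trust account balance $75,000 ≥ $65,000 → met
3. fair-housing training 33 days ago vs limit 30 → not met
4. unresolved consumer complaints 1 ≤ 2 → met
5. condition 'holds client earnest money' holds; errors-and-omissions renewal 94 days ago vs limit 90 → not met
6. advertising compliance review 158 days ago vs limit 120 → not met
7. broker supervision audit 742 days ago vs limit 730 → not met
8. continuing education 588 days ago vs limit 540 → not met
9. designated managing brokers 4 ≥ 2 → met
Not met: 1, 3, 5, 6, 7, 8

1, 3, 5, 6, 7, 8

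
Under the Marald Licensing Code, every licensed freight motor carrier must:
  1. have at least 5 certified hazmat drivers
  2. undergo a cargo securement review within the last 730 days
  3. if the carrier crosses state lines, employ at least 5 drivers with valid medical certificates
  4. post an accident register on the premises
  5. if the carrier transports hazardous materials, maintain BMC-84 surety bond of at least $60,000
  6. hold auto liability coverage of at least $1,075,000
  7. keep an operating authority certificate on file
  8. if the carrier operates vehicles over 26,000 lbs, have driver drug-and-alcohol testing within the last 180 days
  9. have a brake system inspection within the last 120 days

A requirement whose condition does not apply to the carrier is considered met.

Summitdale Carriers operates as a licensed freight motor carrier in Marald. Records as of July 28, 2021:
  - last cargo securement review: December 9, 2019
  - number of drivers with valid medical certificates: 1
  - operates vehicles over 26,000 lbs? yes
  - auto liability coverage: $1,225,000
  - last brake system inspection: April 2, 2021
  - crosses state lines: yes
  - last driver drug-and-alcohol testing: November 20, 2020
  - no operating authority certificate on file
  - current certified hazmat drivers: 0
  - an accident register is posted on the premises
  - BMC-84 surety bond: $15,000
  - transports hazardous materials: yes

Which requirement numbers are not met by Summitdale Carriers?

1. certified hazmat drivers 0 < 5 → not met
2. cargo securement review 597 days ago vs limit 730 → met
3. condition 'crosses state lines' holds; drivers with valid medical certificates 1 < 5 → not met
4. accident register present → met
5. condition 'transports hazardous materials' holds; BMC-84 surety bond $15,000 < $60,000 → not met
6. auto liability coverage $1,225,000 ≥ $1,075,000 → met
7. operating authority certificate absent → not met
8. condition 'operates vehicles over 26,000 lbs' holds; driver drug-and-alcohol testing 250 days ago vs limit 180 → not met
9. brake system inspection 117 days ago vs limit 120 → met
Not met: 1, 3, 5, 7, 8

1, 3, 5, 7, 8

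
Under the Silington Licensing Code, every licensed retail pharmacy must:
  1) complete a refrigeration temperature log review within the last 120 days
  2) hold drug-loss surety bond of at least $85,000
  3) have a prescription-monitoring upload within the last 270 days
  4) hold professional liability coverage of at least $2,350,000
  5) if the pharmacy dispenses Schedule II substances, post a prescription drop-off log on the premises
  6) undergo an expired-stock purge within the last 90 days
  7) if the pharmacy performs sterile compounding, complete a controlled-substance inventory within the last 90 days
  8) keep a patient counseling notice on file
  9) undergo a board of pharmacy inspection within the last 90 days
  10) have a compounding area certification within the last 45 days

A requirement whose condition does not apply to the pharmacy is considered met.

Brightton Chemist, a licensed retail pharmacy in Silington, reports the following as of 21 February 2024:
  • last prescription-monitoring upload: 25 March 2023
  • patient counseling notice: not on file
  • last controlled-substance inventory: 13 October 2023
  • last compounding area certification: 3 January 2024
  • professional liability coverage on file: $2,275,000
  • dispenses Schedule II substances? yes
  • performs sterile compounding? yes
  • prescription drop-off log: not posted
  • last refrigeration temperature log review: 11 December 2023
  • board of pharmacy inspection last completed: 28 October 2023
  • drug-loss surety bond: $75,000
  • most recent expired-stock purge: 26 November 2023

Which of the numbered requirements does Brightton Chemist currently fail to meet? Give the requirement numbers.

1. refrigeration temperature log review 72 days ago vs limit 120 → met
2. drug-loss surety bond $75,000 < $85,000 → not met
3. prescription-monitoring upload 333 days ago vs limit 270 → not met
4. professional liability coverage $2,275,000 < $2,350,000 → not met
5. condition 'dispenses Schedule II substances' holds; prescription drop-off log absent → not met
6. expired-stock purge 87 days ago vs limit 90 → met
7. condition 'performs sterile compounding' holds; controlled-substance inventory 131 days ago vs limit 90 → not met
8. patient counseling notice absent → not met
9. board of pharmacy inspection 116 days ago vs limit 90 → not met
10. compounding area certification 49 days ago vs limit 45 → not met
Not met: 2, 3, 4, 5, 7, 8, 9, 10

2, 3, 4, 5, 7, 8, 9, 10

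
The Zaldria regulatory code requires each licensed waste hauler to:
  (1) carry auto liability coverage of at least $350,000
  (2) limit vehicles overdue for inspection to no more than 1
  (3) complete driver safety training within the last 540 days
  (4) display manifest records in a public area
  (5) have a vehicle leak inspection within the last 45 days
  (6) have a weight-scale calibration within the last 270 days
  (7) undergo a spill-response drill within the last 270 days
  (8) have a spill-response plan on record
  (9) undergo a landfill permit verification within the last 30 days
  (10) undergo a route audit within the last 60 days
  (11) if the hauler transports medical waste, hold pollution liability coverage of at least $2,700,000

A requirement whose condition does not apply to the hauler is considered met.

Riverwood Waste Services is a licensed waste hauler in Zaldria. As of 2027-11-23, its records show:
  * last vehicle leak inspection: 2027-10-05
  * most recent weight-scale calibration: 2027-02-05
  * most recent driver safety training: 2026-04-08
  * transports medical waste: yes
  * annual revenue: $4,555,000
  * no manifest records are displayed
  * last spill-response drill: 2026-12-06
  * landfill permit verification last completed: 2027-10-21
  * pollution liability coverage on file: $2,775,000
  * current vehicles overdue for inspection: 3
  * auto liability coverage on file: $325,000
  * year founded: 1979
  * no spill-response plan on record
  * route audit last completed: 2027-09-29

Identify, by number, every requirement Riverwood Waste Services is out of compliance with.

1. auto liability coverage $325,000 < $350,000 → not met
2. vehicles overdue for inspection 3 > 1 → not met
3. driver safety training 594 days ago vs limit 540 → not met
4. manifest records absent → not met
5. vehicle leak inspection 49 days ago vs limit 45 → not met
6. weight-scale calibration 291 days ago vs limit 270 → not met
7. spill-response drill 352 days ago vs limit 270 → not met
8. spill-response plan absent → not met
9. landfill permit verification 33 days ago vs limit 30 → not met
10. route audit 55 days ago vs limit 60 → met
11. condition 'transports medical waste' holds; pollution liability coverage $2,775,000 ≥ $2,700,000 → met
Not met: 1, 2, 3, 4, 5, 6, 7, 8, 9

1, 2, 3, 4, 5, 6, 7, 8, 9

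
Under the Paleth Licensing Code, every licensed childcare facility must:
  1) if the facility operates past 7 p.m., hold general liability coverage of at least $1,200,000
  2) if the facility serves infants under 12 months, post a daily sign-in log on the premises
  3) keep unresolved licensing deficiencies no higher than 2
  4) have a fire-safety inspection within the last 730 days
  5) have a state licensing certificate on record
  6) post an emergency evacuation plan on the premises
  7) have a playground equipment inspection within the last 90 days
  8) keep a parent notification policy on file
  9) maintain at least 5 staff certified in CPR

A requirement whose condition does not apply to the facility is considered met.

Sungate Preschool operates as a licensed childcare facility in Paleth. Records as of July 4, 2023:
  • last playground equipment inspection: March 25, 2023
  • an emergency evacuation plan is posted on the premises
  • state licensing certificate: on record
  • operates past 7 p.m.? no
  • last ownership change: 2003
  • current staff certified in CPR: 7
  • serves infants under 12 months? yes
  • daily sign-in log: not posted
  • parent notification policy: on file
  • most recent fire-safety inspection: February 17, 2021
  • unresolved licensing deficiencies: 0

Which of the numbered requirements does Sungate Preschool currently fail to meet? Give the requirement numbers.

1. condition 'operates past 7 p.m.' does not hold → requirement n/a → met
2. condition 'serves infants under 12 months' holds; daily sign-in log absent → not met
3. unresolved licensing deficiencies 0 ≤ 2 → met
4. fire-safety inspection 867 days ago vs limit 730 → not met
5. state licensing certificate present → met
6. emergency evacuation plan present → met
7. playground equipment inspection 101 days ago vs limit 90 → not met
8. parent notification policy present → met
9. staff certified in CPR 7 ≥ 5 → met
Not met: 2, 4, 7

2, 4, 7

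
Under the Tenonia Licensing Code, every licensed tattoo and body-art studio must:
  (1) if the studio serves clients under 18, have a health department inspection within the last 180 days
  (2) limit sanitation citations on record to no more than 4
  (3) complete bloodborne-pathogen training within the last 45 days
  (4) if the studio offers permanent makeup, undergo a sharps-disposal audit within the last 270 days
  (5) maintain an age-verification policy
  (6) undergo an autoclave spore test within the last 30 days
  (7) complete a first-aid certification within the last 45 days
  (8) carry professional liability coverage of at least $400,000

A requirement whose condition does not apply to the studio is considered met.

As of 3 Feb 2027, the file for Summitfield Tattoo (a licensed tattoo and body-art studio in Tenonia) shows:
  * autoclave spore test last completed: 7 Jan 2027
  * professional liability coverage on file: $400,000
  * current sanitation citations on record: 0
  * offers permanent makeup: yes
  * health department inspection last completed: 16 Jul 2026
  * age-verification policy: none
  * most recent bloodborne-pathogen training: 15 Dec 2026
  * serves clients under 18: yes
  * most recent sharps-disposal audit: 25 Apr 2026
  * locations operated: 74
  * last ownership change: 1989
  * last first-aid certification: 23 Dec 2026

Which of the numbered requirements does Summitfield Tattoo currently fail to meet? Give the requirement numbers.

1, 3, 4, 5

1. condition 'serves clients under 18' holds; health department inspection 202 days ago vs limit 180 → not met
2. sanitation citations on record 0 ≤ 4 → met
3. bloodborne-pathogen training 50 days ago vs limit 45 → not met
4. condition 'offers permanent makeup' holds; sharps-disposal audit 284 days ago vs limit 270 → not met
5. age-verification policy absent → not met
6. autoclave spore test 27 days ago vs limit 30 → met
7. first-aid certification 42 days ago vs limit 45 → met
8. professional liability coverage $400,000 ≥ $400,000 → met
Not met: 1, 3, 4, 5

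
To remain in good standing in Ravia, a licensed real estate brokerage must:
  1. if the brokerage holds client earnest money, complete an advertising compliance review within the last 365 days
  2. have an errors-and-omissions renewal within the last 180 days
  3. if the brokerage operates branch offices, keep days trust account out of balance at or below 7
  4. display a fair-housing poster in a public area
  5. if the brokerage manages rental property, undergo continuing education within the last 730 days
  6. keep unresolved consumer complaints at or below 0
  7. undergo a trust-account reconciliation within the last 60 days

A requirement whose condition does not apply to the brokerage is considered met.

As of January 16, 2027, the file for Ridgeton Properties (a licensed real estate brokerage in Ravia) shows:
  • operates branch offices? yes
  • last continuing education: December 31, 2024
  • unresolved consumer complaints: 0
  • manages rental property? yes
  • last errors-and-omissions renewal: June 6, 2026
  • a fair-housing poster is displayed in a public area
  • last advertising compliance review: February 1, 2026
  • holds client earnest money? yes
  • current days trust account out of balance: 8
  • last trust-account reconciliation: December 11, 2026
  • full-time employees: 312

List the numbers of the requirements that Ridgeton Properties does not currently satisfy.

1. condition 'holds client earnest money' holds; advertising compliance review 349 days ago vs limit 365 → met
2. errors-and-omissions renewal 224 days ago vs limit 180 → not met
3. condition 'operates branch offices' holds; days trust account out of balance 8 > 7 → not met
4. fair-housing poster present → met
5. condition 'manages rental property' holds; continuing education 746 days ago vs limit 730 → not met
6. unresolved consumer complaints 0 ≤ 0 → met
7. trust-account reconciliation 36 days ago vs limit 60 → met
Not met: 2, 3, 5

2, 3, 5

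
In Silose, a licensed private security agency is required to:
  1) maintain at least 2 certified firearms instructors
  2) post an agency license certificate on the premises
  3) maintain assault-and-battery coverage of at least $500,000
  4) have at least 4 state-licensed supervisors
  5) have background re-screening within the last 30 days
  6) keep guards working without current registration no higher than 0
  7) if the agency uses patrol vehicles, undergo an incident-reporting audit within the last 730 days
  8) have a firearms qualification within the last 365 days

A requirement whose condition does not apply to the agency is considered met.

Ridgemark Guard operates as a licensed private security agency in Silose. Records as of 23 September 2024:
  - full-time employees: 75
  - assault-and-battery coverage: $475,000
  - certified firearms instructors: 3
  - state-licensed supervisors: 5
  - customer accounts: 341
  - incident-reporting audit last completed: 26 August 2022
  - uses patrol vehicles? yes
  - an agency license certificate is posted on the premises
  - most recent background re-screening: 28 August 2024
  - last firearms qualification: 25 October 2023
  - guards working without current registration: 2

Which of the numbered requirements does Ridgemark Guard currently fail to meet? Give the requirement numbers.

3, 6, 7

1. certified firearms instructors 3 ≥ 2 → met
2. agency license certificate present → met
3. assault-and-battery coverage $475,000 < $500,000 → not met
4. state-licensed supervisors 5 ≥ 4 → met
5. background re-screening 26 days ago vs limit 30 → met
6. guards working without current registration 2 > 0 → not met
7. condition 'uses patrol vehicles' holds; incident-reporting audit 759 days ago vs limit 730 → not met
8. firearms qualification 334 days ago vs limit 365 → met
Not met: 3, 6, 7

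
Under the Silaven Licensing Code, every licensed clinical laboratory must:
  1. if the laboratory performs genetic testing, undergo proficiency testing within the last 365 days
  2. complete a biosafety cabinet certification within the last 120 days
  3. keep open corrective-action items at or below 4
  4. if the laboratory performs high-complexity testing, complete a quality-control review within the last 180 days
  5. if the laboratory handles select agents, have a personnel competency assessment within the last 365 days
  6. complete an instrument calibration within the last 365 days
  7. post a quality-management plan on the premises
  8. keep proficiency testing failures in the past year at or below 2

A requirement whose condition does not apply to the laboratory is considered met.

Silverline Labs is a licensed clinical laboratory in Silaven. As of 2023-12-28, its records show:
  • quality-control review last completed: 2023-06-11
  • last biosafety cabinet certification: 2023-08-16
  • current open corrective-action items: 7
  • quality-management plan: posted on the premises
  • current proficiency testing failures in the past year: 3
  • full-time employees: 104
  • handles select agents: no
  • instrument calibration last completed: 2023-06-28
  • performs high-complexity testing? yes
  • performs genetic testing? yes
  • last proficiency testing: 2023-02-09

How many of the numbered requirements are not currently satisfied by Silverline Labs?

1. condition 'performs genetic testing' holds; proficiency testing 322 days ago vs limit 365 → met
2. biosafety cabinet certification 134 days ago vs limit 120 → not met
3. open corrective-action items 7 > 4 → not met
4. condition 'performs high-complexity testing' holds; quality-control review 200 days ago vs limit 180 → not met
5. condition 'handles select agents' does not hold → requirement n/a → met
6. instrument calibration 183 days ago vs limit 365 → met
7. quality-management plan present → met
8. proficiency testing failures in the past year 3 > 2 → not met
Not met: 4 of 8

4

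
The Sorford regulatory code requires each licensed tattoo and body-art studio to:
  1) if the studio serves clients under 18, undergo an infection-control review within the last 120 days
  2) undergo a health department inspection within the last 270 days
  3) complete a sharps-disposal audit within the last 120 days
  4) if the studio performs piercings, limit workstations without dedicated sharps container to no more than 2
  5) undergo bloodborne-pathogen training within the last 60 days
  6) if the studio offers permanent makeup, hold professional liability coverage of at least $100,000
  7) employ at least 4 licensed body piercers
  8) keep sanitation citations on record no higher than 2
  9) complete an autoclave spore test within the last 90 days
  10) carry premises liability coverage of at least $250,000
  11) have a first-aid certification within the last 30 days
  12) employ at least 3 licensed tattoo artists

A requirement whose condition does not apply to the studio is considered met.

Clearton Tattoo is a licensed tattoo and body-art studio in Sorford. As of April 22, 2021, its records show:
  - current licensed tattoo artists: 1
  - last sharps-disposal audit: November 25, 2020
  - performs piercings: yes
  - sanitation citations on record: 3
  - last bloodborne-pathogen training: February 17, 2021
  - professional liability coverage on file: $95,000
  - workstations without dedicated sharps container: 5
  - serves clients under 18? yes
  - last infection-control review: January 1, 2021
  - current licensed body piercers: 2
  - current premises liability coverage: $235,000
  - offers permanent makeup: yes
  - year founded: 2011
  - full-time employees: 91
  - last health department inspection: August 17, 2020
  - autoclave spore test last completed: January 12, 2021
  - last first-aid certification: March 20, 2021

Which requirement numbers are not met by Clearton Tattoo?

3, 4, 5, 6, 7, 8, 9, 10, 11, 12

1. condition 'serves clients under 18' holds; infection-control review 111 days ago vs limit 120 → met
2. health department inspection 248 days ago vs limit 270 → met
3. sharps-disposal audit 148 days ago vs limit 120 → not met
4. condition 'performs piercings' holds; workstations without dedicated sharps container 5 > 2 → not met
5. bloodborne-pathogen training 64 days ago vs limit 60 → not met
6. condition 'offers permanent makeup' holds; professional liability coverage $95,000 < $100,000 → not met
7. licensed body piercers 2 < 4 → not met
8. sanitation citations on record 3 > 2 → not met
9. autoclave spore test 100 days ago vs limit 90 → not met
10. premises liability coverage $235,000 < $250,000 → not met
11. first-aid certification 33 days ago vs limit 30 → not met
12. licensed tattoo artists 1 < 3 → not met
Not met: 3, 4, 5, 6, 7, 8, 9, 10, 11, 12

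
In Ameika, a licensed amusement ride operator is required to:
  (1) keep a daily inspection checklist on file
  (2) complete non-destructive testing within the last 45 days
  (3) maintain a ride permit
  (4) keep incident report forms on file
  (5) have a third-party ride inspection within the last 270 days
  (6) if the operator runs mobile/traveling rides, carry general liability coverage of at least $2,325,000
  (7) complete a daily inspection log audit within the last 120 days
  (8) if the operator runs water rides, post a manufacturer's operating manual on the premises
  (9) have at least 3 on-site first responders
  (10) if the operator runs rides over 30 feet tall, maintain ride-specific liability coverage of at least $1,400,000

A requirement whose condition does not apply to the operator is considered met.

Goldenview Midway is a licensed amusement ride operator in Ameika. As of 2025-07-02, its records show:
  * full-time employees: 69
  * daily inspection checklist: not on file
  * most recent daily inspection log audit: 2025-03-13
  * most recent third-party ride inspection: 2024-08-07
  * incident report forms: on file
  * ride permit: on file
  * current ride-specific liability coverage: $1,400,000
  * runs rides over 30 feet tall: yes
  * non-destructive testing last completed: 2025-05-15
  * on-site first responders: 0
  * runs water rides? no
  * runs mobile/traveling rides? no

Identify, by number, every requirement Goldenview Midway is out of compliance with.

1. daily inspection checklist absent → not met
2. non-destructive testing 48 days ago vs limit 45 → not met
3. ride permit present → met
4. incident report forms present → met
5. third-party ride inspection 329 days ago vs limit 270 → not met
6. condition 'runs mobile/traveling rides' does not hold → requirement n/a → met
7. daily inspection log audit 111 days ago vs limit 120 → met
8. condition 'runs water rides' does not hold → requirement n/a → met
9. on-site first responders 0 < 3 → not met
10. condition 'runs rides over 30 feet tall' holds; ride-specific liability coverage $1,400,000 ≥ $1,400,000 → met
Not met: 1, 2, 5, 9

1, 2, 5, 9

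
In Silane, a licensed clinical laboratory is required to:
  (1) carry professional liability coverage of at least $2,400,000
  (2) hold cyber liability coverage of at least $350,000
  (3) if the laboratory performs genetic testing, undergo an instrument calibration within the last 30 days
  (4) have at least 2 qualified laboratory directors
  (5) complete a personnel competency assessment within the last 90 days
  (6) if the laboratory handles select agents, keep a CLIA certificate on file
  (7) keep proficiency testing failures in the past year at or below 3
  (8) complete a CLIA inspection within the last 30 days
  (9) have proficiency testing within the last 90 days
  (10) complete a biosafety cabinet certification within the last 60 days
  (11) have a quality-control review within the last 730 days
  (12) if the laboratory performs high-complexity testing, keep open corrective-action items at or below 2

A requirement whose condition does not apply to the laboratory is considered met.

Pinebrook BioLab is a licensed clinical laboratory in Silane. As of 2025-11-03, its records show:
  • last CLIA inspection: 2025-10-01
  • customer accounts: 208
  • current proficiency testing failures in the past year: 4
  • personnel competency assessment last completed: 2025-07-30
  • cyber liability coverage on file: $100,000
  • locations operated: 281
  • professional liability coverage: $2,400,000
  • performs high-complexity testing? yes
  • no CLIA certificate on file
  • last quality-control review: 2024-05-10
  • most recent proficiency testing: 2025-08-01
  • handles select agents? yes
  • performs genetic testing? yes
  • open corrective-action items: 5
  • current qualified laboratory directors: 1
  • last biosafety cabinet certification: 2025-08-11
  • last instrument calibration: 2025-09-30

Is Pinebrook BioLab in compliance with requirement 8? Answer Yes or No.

8. CLIA inspection 33 days ago vs limit 30 → not met

No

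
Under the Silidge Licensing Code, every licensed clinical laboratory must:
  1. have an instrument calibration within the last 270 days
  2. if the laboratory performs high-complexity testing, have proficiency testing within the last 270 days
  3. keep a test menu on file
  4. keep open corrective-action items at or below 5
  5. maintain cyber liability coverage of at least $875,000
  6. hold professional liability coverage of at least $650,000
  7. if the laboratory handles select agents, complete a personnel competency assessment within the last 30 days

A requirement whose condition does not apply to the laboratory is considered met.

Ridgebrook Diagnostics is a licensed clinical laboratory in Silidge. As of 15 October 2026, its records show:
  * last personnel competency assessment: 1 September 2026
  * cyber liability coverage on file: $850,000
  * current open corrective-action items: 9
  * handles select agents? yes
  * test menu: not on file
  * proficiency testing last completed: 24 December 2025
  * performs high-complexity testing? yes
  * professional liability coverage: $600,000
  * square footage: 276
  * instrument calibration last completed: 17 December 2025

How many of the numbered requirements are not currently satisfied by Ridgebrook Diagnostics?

1. instrument calibration 302 days ago vs limit 270 → not met
2. condition 'performs high-complexity testing' holds; proficiency testing 295 days ago vs limit 270 → not met
3. test menu absent → not met
4. open corrective-action items 9 > 5 → not met
5. cyber liability coverage $850,000 < $875,000 → not met
6. professional liability coverage $600,000 < $650,000 → not met
7. condition 'handles select agents' holds; personnel competency assessment 44 days ago vs limit 30 → not met
Not met: 7 of 7

7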